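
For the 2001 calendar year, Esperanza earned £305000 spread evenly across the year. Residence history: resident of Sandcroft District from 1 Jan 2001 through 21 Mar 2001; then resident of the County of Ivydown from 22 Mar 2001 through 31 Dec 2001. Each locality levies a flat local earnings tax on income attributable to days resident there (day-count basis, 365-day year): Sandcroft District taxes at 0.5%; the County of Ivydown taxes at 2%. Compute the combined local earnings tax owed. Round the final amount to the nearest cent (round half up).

Sandcroft District, 1 Jan – 21 Mar 2001: 80 days → £305000 × 0.5% × 80/365 = £334.2466
The County of Ivydown, 22 Mar – 31 Dec 2001: 285 days → £305000 × 2% × 285/365 = £4763.0137
Total = £5097.2603

£5097.26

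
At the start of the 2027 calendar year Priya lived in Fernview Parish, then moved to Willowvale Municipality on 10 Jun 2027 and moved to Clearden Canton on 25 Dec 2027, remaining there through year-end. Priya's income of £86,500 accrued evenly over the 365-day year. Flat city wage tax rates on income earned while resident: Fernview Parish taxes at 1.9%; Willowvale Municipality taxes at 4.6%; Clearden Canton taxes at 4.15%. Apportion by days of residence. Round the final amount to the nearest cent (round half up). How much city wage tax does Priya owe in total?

£2,947.75

Fernview Parish, 1 Jan – 9 Jun 2027: 160 days → £86,500 × 1.9% × 160/365 = £720.4384
Willowvale Municipality, 10 Jun – 24 Dec 2027: 198 days → £86,500 × 4.6% × 198/365 = £2,158.4712
Clearden Canton, 25 Dec – 31 Dec 2027: 7 days → £86,500 × 4.15% × 7/365 = £68.8445
Total = £2,947.7541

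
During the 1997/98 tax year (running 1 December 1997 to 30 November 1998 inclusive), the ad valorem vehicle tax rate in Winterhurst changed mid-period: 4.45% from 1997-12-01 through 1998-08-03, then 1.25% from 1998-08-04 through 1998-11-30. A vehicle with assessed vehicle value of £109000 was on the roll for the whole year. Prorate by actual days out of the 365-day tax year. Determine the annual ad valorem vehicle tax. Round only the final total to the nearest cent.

1997-12-01 to 1998-08-03: 246 days at 4.45% → £109000 × 4.45% × 246/365 = £3269.1041
1998-08-04 to 1998-11-30: 119 days at 1.25% → £109000 × 1.25% × 119/365 = £444.2123
Total = £3713.3164

£3713.32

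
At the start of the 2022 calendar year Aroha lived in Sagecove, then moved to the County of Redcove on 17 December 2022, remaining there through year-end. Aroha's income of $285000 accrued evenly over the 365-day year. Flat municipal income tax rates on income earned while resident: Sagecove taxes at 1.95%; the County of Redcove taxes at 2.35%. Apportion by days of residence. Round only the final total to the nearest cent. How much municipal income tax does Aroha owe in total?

Sagecove, 1 January – 16 December 2022: 350 days → $285000 × 1.95% × 350/365 = $5329.1096
The County of Redcove, 17 December – 31 December 2022: 15 days → $285000 × 2.35% × 15/365 = $275.2397
Total = $5604.3493

$5604.35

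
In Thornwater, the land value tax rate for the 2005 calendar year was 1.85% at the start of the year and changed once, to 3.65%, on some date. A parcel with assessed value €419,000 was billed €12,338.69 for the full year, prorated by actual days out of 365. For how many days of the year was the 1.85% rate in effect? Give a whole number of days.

143 days

Let d = days at the first rate; then 365 − d days at the second rate.
€419,000 × [1.85%·d + 3.65%·(365−d)] / 365 = €12,338.69
Solving gives d = 143, so the new rate took effect on 24 May 2005.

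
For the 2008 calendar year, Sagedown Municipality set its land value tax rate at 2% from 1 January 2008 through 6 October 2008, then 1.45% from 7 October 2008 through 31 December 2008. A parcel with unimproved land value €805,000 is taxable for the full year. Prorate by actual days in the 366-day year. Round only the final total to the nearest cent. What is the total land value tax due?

1 January – 6 October 2008: 280 days at 2% → €805,000 × 2% × 280/366 = €12,316.9399
7 October – 31 December 2008: 86 days at 1.45% → €805,000 × 1.45% × 86/366 = €2,742.7186
Total = €15,059.6585

€15,059.66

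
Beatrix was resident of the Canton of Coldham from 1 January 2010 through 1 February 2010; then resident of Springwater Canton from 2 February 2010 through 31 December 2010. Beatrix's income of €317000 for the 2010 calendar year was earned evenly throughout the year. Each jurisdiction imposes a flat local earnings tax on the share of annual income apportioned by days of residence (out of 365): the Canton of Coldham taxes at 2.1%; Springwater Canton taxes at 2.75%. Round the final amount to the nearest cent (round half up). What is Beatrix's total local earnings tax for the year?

The Canton of Coldham, 1 January – 1 February 2010: 32 days → €317000 × 2.1% × 32/365 = €583.6274
Springwater Canton, 2 February – 31 December 2010: 333 days → €317000 × 2.75% × 333/365 = €7953.2260
Total = €8536.8534

€8536.85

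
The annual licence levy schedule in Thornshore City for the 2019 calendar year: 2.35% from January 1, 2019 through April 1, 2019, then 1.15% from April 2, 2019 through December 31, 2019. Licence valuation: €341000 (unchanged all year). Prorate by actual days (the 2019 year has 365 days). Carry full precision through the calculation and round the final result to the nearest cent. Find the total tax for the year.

January 1 – April 1, 2019: 91 days at 2.35% → €341000 × 2.35% × 91/365 = €1997.8863
April 2 – December 31, 2019: 274 days at 1.15% → €341000 × 1.15% × 274/365 = €2943.8110
Total = €4941.6973

€4941.70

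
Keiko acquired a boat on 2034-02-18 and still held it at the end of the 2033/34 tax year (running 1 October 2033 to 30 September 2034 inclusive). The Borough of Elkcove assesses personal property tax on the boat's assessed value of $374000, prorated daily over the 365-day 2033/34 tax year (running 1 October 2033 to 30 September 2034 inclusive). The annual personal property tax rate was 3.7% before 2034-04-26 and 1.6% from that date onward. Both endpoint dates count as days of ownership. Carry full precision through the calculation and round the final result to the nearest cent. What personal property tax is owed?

$5130.46

2034-02-18 to 2034-04-25: 67 days at 3.7% → $374000 × 3.7% × 67/365 = $2540.1260
2034-04-26 to 2034-09-30: 158 days at 1.6% → $374000 × 1.6% × 158/365 = $2590.3342
Total = $5130.4603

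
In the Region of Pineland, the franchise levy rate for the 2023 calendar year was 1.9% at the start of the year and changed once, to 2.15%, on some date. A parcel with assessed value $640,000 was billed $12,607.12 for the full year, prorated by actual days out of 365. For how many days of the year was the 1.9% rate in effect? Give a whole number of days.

263 days

Let d = days at the first rate; then 365 − d days at the second rate.
$640,000 × [1.9%·d + 2.15%·(365−d)] / 365 = $12,607.12
Solving gives d = 263, so the new rate took effect on 21 Sep 2023.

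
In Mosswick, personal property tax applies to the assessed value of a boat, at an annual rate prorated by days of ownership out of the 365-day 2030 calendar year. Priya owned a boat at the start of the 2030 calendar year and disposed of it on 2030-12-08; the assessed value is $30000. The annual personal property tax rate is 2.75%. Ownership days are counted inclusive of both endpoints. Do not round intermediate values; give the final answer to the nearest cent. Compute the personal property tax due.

$773.01

Days held (2030-01-01 to 2030-12-08): 342 out of 365
Tax = $30000 × 2.75% × 342/365 = $773.0137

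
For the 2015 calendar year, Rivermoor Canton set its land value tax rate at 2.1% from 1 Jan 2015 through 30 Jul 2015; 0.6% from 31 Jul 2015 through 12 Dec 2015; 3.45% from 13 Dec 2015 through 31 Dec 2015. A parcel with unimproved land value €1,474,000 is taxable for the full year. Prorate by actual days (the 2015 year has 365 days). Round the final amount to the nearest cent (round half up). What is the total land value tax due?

1 Jan – 30 Jul 2015: 211 days at 2.1% → €1,474,000 × 2.1% × 211/365 = €17,893.9562
31 Jul – 12 Dec 2015: 135 days at 0.6% → €1,474,000 × 0.6% × 135/365 = €3,271.0685
13 Dec – 31 Dec 2015: 19 days at 3.45% → €1,474,000 × 3.45% × 19/365 = €2,647.1425
Total = €23,812.1671

€23,812.17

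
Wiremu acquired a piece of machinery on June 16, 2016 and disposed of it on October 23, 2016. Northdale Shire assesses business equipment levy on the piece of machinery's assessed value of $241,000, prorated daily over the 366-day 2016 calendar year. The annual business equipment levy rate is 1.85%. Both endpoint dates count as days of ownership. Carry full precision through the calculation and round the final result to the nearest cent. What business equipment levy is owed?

$1,583.62

Days held (June 16 – October 23, 2016): 130 out of 366
Tax = $241,000 × 1.85% × 130/366 = $1,583.6202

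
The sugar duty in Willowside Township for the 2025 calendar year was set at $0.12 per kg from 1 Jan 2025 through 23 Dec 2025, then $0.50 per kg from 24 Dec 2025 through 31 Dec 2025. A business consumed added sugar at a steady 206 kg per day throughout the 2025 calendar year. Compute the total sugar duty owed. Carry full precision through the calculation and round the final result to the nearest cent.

1 Jan – 23 Dec 2025: 357 days × 206 kg/day = 73,542 kg at $0.12/kg → $8,825.04
24 Dec – 31 Dec 2025: 8 days × 206 kg/day = 1,648 kg at $0.50/kg → $824.00

$9,649.04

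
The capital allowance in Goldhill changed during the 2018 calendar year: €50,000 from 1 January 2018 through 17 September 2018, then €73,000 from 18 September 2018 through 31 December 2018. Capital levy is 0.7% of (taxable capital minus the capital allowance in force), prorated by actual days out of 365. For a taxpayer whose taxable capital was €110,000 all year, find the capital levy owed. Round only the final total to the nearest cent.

1 January – 17 September 2018: 260 days, exemption €50,000 → (€110,000 − €50,000) × 0.7% × 260/365 = €299.1781
18 September – 31 December 2018: 105 days, exemption €73,000 → (€110,000 − €73,000) × 0.7% × 105/365 = €74.5068
Total = €373.6849

€373.68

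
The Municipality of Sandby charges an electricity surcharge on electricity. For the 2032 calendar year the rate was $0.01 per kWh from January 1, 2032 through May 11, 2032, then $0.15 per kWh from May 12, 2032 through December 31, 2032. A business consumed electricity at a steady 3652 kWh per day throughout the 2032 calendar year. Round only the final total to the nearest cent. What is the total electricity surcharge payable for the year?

$133005.84

January 1 – May 11, 2032: 132 days × 3652 kWh/day = 482,064 kWh at $0.01/kWh → $4820.64
May 12 – December 31, 2032: 234 days × 3652 kWh/day = 854,568 kWh at $0.15/kWh → $128185.20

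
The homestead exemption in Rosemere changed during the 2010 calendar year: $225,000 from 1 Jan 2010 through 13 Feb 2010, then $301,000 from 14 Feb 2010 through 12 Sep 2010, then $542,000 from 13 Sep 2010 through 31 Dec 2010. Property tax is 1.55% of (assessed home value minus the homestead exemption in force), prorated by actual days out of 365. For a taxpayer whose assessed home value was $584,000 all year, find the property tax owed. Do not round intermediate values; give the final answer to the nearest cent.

$3,402.74

1 Jan – 13 Feb 2010: 44 days, exemption $225,000 → ($584,000 − $225,000) × 1.55% × 44/365 = $670.7890
14 Feb – 12 Sep 2010: 211 days, exemption $301,000 → ($584,000 − $301,000) × 1.55% × 211/365 = $2,535.7575
13 Sep – 31 Dec 2010: 110 days, exemption $542,000 → ($584,000 − $542,000) × 1.55% × 110/365 = $196.1918
Total = $3,402.7384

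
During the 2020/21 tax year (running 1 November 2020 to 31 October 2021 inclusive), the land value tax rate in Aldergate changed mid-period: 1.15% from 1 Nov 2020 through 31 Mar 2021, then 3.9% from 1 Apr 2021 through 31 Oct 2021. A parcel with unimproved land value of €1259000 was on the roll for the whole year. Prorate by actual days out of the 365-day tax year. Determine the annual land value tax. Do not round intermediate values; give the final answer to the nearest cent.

€34777.72

1 Nov 2020 – 31 Mar 2021: 151 days at 1.15% → €1259000 × 1.15% × 151/365 = €5989.7356
1 Apr – 31 Oct 2021: 214 days at 3.9% → €1259000 × 3.9% × 214/365 = €28787.9836
Total = €34777.7192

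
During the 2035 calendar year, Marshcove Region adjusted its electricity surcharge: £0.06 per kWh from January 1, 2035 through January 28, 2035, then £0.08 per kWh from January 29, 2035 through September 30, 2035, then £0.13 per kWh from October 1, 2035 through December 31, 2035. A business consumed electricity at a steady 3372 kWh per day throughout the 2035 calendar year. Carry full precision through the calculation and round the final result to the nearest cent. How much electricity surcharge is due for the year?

January 1 – January 28, 2035: 28 days × 3372 kWh/day = 94,416 kWh at £0.06/kWh → £5,664.96
January 29 – September 30, 2035: 245 days × 3372 kWh/day = 826,140 kWh at £0.08/kWh → £66,091.20
October 1 – December 31, 2035: 92 days × 3372 kWh/day = 310,224 kWh at £0.13/kWh → £40,329.12

£112,085.28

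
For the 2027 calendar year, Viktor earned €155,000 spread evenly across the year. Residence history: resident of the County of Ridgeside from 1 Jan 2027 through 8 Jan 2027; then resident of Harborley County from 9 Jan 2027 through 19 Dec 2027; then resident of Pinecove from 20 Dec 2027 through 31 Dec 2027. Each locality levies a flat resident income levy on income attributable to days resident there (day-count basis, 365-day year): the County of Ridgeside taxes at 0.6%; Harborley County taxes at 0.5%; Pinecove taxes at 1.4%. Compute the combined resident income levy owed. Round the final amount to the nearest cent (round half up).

€824.26

The County of Ridgeside, 1 Jan – 8 Jan 2027: 8 days → €155,000 × 0.6% × 8/365 = €20.3836
Harborley County, 9 Jan – 19 Dec 2027: 345 days → €155,000 × 0.5% × 345/365 = €732.5342
Pinecove, 20 Dec – 31 Dec 2027: 12 days → €155,000 × 1.4% × 12/365 = €71.3425
Total = €824.2603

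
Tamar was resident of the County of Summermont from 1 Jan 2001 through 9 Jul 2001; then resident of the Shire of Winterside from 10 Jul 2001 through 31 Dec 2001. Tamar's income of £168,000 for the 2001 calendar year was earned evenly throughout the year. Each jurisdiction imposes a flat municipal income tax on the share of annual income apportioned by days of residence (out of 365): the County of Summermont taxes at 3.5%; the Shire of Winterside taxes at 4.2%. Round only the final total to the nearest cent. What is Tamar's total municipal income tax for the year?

The County of Summermont, 1 Jan – 9 Jul 2001: 190 days → £168,000 × 3.5% × 190/365 = £3,060.8219
The Shire of Winterside, 10 Jul – 31 Dec 2001: 175 days → £168,000 × 4.2% × 175/365 = £3,383.0137
Total = £6,443.8356

£6,443.84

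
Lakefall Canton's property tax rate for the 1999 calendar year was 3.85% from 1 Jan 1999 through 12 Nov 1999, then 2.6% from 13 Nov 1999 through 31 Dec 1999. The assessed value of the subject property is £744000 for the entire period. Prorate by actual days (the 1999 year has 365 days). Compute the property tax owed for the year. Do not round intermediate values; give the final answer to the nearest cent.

£27395.51

1 Jan – 12 Nov 1999: 316 days at 3.85% → £744000 × 3.85% × 316/365 = £24798.6411
13 Nov – 31 Dec 1999: 49 days at 2.6% → £744000 × 2.6% × 49/365 = £2596.8658
Total = £27395.5068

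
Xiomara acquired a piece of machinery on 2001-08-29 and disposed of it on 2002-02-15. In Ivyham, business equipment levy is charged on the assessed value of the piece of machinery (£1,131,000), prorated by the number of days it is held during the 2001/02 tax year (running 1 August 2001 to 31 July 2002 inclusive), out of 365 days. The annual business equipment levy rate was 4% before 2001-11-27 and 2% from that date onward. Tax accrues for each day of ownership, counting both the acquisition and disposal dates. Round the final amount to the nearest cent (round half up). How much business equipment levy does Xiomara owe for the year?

2001-08-29 to 2001-11-26: 90 days at 4% → £1,131,000 × 4% × 90/365 = £11,155.0685
2001-11-27 to 2002-02-15: 81 days at 2% → £1,131,000 × 2% × 81/365 = £5,019.7808
Total = £16,174.8493

£16,174.85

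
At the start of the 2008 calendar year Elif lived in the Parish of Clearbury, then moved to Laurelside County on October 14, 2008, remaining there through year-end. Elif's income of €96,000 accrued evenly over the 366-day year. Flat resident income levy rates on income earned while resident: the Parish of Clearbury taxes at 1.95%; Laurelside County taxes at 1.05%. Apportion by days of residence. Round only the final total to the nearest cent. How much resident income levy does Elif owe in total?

€1,685.51

The Parish of Clearbury, January 1 – October 13, 2008: 287 days → €96,000 × 1.95% × 287/366 = €1,467.9344
Laurelside County, October 14 – December 31, 2008: 79 days → €96,000 × 1.05% × 79/366 = €217.5738
Total = €1,685.5082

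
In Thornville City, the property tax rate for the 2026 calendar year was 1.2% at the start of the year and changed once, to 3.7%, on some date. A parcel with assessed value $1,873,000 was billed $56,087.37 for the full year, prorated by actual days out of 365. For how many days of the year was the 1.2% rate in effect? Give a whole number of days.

Let d = days at the first rate; then 365 − d days at the second rate.
$1,873,000 × [1.2%·d + 3.7%·(365−d)] / 365 = $56,087.37
Solving gives d = 103, so the new rate took effect on 14 April 2026.

103 days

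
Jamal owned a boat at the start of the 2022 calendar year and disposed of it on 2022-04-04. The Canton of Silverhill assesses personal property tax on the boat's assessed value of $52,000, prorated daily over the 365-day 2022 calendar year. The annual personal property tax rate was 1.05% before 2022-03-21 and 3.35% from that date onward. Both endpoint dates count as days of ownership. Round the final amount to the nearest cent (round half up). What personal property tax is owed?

2022-01-01 to 2022-03-20: 79 days at 1.05% → $52,000 × 1.05% × 79/365 = $118.1753
2022-03-21 to 2022-04-04: 15 days at 3.35% → $52,000 × 3.35% × 15/365 = $71.5890
Total = $189.7644

$189.76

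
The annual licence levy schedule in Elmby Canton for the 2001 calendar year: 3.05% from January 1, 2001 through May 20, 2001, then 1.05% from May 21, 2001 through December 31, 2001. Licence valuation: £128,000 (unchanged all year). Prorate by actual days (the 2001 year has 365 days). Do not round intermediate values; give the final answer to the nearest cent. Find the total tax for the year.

January 1 – May 20, 2001: 140 days at 3.05% → £128,000 × 3.05% × 140/365 = £1,497.4247
May 21 – December 31, 2001: 225 days at 1.05% → £128,000 × 1.05% × 225/365 = £828.4932
Total = £2,325.9178

£2,325.92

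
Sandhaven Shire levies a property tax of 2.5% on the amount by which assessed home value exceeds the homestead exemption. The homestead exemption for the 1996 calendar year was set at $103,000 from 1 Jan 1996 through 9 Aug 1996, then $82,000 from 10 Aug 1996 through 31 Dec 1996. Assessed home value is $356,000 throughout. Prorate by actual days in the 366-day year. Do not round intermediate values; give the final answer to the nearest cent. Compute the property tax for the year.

1 Jan – 9 Aug 1996: 222 days, exemption $103,000 → ($356,000 − $103,000) × 2.5% × 222/366 = $3,836.4754
10 Aug – 31 Dec 1996: 144 days, exemption $82,000 → ($356,000 − $82,000) × 2.5% × 144/366 = $2,695.0820
Total = $6,531.5574

$6,531.56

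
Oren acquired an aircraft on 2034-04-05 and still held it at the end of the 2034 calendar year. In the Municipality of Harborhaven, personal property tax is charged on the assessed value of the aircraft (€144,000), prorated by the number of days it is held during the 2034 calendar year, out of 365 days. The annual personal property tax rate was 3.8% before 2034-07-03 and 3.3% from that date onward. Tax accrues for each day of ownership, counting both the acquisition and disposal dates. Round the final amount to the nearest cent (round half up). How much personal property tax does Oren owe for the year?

€3,703.76

2034-04-05 to 2034-07-02: 89 days at 3.8% → €144,000 × 3.8% × 89/365 = €1,334.2685
2034-07-03 to 2034-12-31: 182 days at 3.3% → €144,000 × 3.3% × 182/365 = €2,369.4904
Total = €3,703.7589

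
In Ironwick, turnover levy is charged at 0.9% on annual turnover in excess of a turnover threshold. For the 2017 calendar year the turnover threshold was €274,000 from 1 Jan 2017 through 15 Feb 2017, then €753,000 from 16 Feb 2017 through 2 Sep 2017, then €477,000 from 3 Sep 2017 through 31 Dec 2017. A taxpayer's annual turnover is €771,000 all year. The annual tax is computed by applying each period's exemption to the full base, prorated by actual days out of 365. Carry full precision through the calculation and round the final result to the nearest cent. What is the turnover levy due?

1 Jan – 15 Feb 2017: 46 days, exemption €274,000 → (€771,000 − €274,000) × 0.9% × 46/365 = €563.7205
16 Feb – 2 Sep 2017: 199 days, exemption €753,000 → (€771,000 − €753,000) × 0.9% × 199/365 = €88.3233
3 Sep – 31 Dec 2017: 120 days, exemption €477,000 → (€771,000 − €477,000) × 0.9% × 120/365 = €869.9178
Total = €1,521.9616

€1,521.96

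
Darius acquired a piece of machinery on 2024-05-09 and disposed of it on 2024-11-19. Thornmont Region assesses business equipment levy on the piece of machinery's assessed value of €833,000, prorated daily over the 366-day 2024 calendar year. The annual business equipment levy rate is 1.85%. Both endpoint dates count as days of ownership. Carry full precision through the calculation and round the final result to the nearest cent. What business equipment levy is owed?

Days held (2024-05-09 to 2024-11-19): 195 out of 366
Tax = €833,000 × 1.85% × 195/366 = €8,210.5123

€8,210.51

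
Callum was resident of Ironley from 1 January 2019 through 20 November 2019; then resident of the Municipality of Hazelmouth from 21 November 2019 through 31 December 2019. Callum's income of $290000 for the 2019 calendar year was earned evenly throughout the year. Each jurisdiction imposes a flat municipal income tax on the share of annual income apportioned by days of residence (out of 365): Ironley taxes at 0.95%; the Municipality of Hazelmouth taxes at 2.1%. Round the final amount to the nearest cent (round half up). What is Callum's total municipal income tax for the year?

Ironley, 1 January – 20 November 2019: 324 days → $290000 × 0.95% × 324/365 = $2445.5342
The Municipality of Hazelmouth, 21 November – 31 December 2019: 41 days → $290000 × 2.1% × 41/365 = $684.0822
Total = $3129.6164

$3129.62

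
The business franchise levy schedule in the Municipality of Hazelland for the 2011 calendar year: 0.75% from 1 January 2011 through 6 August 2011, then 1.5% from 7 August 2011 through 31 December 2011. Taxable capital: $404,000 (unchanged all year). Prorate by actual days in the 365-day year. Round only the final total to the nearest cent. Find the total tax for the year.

1 January – 6 August 2011: 218 days at 0.75% → $404,000 × 0.75% × 218/365 = $1,809.6986
7 August – 31 December 2011: 147 days at 1.5% → $404,000 × 1.5% × 147/365 = $2,440.6027
Total = $4,250.3014

$4,250.30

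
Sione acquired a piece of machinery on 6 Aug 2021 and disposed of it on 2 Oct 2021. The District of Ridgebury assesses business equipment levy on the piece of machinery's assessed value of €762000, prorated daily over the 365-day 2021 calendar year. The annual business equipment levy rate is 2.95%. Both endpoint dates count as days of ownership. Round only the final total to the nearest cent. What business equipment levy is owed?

Days held (6 Aug – 2 Oct 2021): 58 out of 365
Tax = €762000 × 2.95% × 58/365 = €3572.0055

€3572.01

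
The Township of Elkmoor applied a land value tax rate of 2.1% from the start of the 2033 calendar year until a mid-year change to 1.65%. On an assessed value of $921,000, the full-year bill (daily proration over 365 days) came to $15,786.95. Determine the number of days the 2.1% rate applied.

Let d = days at the first rate; then 365 − d days at the second rate.
$921,000 × [2.1%·d + 1.65%·(365−d)] / 365 = $15,786.95
Solving gives d = 52, so the new rate took effect on 22 February 2033.

52 days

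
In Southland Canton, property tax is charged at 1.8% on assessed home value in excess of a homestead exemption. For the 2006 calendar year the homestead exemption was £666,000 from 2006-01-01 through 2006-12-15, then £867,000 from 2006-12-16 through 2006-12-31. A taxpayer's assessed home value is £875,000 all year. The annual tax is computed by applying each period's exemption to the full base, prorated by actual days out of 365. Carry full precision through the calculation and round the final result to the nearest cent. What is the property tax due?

£3,603.40

2006-01-01 to 2006-12-15: 349 days, exemption £666,000 → (£875,000 − £666,000) × 1.8% × 349/365 = £3,597.0904
2006-12-16 to 2006-12-31: 16 days, exemption £867,000 → (£875,000 − £867,000) × 1.8% × 16/365 = £6.3123
Total = £3,603.4027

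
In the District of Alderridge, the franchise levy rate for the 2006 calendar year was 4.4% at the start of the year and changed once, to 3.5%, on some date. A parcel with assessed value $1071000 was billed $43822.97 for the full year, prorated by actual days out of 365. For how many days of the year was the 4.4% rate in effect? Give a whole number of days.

240 days

Let d = days at the first rate; then 365 − d days at the second rate.
$1071000 × [4.4%·d + 3.5%·(365−d)] / 365 = $43822.97
Solving gives d = 240, so the new rate took effect on 29 Aug 2006.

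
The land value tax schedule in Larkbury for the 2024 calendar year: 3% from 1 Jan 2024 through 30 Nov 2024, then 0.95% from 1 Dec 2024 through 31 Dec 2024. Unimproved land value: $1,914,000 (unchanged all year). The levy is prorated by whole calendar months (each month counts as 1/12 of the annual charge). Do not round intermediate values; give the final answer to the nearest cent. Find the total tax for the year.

$54,150.25

1 Jan – 30 Nov 2024: 11 months at 3% → $1,914,000 × 3% × 11/12 = $52,635.0000
1 Dec – 31 Dec 2024: 1 month at 0.95% → $1,914,000 × 0.95% × 1/12 = $1,515.2500
Total = $54,150.2500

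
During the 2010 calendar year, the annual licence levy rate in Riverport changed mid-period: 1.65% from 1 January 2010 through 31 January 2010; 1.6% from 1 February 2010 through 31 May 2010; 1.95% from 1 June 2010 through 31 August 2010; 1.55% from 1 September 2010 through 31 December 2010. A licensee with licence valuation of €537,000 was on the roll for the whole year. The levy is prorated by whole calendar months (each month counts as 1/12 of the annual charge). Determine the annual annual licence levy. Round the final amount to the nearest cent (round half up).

1 January – 31 January 2010: 1 month at 1.65% → €537,000 × 1.65% × 1/12 = €738.3750
1 February – 31 May 2010: 4 months at 1.6% → €537,000 × 1.6% × 4/12 = €2,864.0000
1 June – 31 August 2010: 3 months at 1.95% → €537,000 × 1.95% × 3/12 = €2,617.8750
1 September – 31 December 2010: 4 months at 1.55% → €537,000 × 1.55% × 4/12 = €2,774.5000
Total = €8,994.7500

€8,994.75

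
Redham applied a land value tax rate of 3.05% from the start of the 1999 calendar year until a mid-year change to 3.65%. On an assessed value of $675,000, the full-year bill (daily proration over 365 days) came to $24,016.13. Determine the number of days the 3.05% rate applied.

Let d = days at the first rate; then 365 − d days at the second rate.
$675,000 × [3.05%·d + 3.65%·(365−d)] / 365 = $24,016.13
Solving gives d = 56, so the new rate took effect on 26 Feb 1999.

56 days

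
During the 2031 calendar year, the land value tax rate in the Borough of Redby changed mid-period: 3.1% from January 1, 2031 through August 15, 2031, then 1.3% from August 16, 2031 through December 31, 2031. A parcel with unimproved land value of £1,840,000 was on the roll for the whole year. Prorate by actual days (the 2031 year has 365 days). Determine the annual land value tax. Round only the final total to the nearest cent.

£44,517.92

January 1 – August 15, 2031: 227 days at 3.1% → £1,840,000 × 3.1% × 227/365 = £35,474.1918
August 16 – December 31, 2031: 138 days at 1.3% → £1,840,000 × 1.3% × 138/365 = £9,043.7260
Total = £44,517.9178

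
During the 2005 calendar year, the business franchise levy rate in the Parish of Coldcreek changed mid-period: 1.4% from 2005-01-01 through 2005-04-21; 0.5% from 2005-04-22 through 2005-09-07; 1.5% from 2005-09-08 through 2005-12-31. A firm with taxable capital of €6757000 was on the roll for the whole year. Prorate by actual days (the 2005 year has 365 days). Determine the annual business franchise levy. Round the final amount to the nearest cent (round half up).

2005-01-01 to 2005-04-21: 111 days at 1.4% → €6757000 × 1.4% × 111/365 = €28768.1589
2005-04-22 to 2005-09-07: 139 days at 0.5% → €6757000 × 0.5% × 139/365 = €12866.0685
2005-09-08 to 2005-12-31: 115 days at 1.5% → €6757000 × 1.5% × 115/365 = €31933.7671
Total = €73567.9945

€73567.99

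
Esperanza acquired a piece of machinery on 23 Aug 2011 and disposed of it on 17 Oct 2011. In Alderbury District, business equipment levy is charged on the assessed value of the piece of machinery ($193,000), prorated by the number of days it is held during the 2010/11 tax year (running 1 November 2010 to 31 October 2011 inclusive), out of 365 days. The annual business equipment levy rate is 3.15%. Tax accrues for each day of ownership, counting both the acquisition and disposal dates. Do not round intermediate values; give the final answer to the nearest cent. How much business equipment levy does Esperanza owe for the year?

Days held (23 Aug – 17 Oct 2011): 56 out of 365
Tax = $193,000 × 3.15% × 56/365 = $932.7452

$932.75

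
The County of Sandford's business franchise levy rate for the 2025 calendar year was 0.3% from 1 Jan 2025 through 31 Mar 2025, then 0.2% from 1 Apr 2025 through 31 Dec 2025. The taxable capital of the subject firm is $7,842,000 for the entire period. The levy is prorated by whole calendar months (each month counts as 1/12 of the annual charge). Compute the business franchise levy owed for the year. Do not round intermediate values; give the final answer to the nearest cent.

$17,644.50

1 Jan – 31 Mar 2025: 3 months at 0.3% → $7,842,000 × 0.3% × 3/12 = $5,881.5000
1 Apr – 31 Dec 2025: 9 months at 0.2% → $7,842,000 × 0.2% × 9/12 = $11,763.0000
Total = $17,644.5000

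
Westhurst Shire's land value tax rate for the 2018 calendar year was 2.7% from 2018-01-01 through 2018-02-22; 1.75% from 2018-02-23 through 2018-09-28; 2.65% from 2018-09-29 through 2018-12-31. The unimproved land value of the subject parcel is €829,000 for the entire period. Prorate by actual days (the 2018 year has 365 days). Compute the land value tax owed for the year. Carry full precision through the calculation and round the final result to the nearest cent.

2018-01-01 to 2018-02-22: 53 days at 2.7% → €829,000 × 2.7% × 53/365 = €3,250.1342
2018-02-23 to 2018-09-28: 218 days at 1.75% → €829,000 × 1.75% × 218/365 = €8,664.7534
2018-09-29 to 2018-12-31: 94 days at 2.65% → €829,000 × 2.65% × 94/365 = €5,657.6411
Total = €17,572.5288

€17,572.53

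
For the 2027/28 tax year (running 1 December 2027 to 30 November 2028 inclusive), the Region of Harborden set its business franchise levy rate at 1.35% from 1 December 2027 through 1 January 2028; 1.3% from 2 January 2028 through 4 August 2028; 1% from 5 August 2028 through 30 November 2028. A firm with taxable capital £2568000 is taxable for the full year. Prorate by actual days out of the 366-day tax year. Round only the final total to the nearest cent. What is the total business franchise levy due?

£31012.46

1 December 2027 – 1 January 2028: 32 days at 1.35% → £2568000 × 1.35% × 32/366 = £3031.0820
2 January – 4 August 2028: 216 days at 1.3% → £2568000 × 1.3% × 216/366 = £19702.0328
5 August – 30 November 2028: 118 days at 1% → £2568000 × 1% × 118/366 = £8279.3443
Total = £31012.4590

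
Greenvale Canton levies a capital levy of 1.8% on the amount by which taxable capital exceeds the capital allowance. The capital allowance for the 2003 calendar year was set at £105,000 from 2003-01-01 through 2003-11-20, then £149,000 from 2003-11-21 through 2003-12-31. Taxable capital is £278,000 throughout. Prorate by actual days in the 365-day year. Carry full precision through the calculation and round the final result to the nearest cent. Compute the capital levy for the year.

2003-01-01 to 2003-11-20: 324 days, exemption £105,000 → (£278,000 − £105,000) × 1.8% × 324/365 = £2,764.2082
2003-11-21 to 2003-12-31: 41 days, exemption £149,000 → (£278,000 − £149,000) × 1.8% × 41/365 = £260.8274
Total = £3,025.0356

£3,025.04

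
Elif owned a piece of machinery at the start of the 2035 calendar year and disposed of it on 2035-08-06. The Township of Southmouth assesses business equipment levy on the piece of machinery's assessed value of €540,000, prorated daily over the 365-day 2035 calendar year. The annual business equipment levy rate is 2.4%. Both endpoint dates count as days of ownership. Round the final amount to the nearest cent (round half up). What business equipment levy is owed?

Days held (2035-01-01 to 2035-08-06): 218 out of 365
Tax = €540,000 × 2.4% × 218/365 = €7,740.4932

€7,740.49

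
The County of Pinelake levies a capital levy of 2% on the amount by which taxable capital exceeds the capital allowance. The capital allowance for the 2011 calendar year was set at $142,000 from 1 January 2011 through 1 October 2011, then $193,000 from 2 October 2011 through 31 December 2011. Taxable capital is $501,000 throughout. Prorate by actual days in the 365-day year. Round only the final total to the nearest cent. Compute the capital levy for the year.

$6,925.70

1 January – 1 October 2011: 274 days, exemption $142,000 → ($501,000 − $142,000) × 2% × 274/365 = $5,389.9178
2 October – 31 December 2011: 91 days, exemption $193,000 → ($501,000 − $193,000) × 2% × 91/365 = $1,535.7808
Total = $6,925.6986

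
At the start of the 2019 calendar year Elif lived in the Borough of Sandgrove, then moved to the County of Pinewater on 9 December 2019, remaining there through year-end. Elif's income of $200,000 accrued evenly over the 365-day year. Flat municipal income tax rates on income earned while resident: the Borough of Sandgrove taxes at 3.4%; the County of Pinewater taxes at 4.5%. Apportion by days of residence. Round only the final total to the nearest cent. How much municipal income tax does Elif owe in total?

The Borough of Sandgrove, 1 January – 8 December 2019: 342 days → $200,000 × 3.4% × 342/365 = $6,371.5068
The County of Pinewater, 9 December – 31 December 2019: 23 days → $200,000 × 4.5% × 23/365 = $567.1233
Total = $6,938.6301

$6,938.63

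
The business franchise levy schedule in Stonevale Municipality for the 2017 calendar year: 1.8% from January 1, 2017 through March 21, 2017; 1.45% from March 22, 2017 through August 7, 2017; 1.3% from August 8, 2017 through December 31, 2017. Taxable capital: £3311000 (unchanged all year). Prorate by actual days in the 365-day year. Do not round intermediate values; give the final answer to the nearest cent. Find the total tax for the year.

£48562.85

January 1 – March 21, 2017: 80 days at 1.8% → £3311000 × 1.8% × 80/365 = £13062.5753
March 22 – August 7, 2017: 139 days at 1.45% → £3311000 × 1.45% × 139/365 = £18283.0699
August 8 – December 31, 2017: 146 days at 1.3% → £3311000 × 1.3% × 146/365 = £17217.2000
Total = £48562.8452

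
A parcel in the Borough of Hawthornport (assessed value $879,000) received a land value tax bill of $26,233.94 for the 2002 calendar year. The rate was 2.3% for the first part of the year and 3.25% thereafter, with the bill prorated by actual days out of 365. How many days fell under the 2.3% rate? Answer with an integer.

Let d = days at the first rate; then 365 − d days at the second rate.
$879,000 × [2.3%·d + 3.25%·(365−d)] / 365 = $26,233.94
Solving gives d = 102, so the new rate took effect on 13 Apr 2002.

102 days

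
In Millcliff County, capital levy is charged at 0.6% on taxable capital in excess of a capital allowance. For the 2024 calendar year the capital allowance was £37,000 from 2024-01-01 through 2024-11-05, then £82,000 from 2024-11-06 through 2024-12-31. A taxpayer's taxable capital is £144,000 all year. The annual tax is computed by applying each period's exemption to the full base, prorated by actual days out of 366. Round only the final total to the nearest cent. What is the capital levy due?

2024-01-01 to 2024-11-05: 310 days, exemption £37,000 → (£144,000 − £37,000) × 0.6% × 310/366 = £543.7705
2024-11-06 to 2024-12-31: 56 days, exemption £82,000 → (£144,000 − £82,000) × 0.6% × 56/366 = £56.9180
Total = £600.6885

£600.69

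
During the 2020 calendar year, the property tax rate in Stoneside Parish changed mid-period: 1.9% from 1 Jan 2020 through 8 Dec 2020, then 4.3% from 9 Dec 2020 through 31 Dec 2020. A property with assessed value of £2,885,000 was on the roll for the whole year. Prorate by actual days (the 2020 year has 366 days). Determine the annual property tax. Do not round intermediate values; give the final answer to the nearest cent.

1 Jan – 8 Dec 2020: 343 days at 1.9% → £2,885,000 × 1.9% × 343/366 = £51,370.3415
9 Dec – 31 Dec 2020: 23 days at 4.3% → £2,885,000 × 4.3% × 23/366 = £7,795.8060
Total = £59,166.1475

£59,166.15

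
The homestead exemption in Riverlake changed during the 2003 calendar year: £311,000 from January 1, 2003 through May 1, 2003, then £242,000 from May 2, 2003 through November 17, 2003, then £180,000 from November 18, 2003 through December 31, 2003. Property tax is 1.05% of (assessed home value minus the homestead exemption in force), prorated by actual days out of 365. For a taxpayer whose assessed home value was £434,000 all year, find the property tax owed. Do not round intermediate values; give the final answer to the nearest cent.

January 1 – May 1, 2003: 121 days, exemption £311,000 → (£434,000 − £311,000) × 1.05% × 121/365 = £428.1411
May 2 – November 17, 2003: 200 days, exemption £242,000 → (£434,000 − £242,000) × 1.05% × 200/365 = £1,104.6575
November 18 – December 31, 2003: 44 days, exemption £180,000 → (£434,000 − £180,000) × 1.05% × 44/365 = £321.5014
Total = £1,854.3000

£1,854.30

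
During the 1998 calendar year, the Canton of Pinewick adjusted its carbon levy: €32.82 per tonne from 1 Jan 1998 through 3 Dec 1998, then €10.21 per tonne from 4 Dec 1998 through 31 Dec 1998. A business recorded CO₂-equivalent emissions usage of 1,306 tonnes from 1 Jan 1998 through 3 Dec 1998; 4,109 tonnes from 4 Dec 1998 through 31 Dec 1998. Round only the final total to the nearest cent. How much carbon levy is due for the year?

€84815.81

1 Jan – 3 Dec 1998: 1,306 tonnes at €32.82/tonne → €42862.92
4 Dec – 31 Dec 1998: 4,109 tonnes at €10.21/tonne → €41952.89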